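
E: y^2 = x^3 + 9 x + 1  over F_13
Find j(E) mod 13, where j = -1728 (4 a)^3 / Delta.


Delta = -16(4 a^3 + 27 b^2) mod 13 = 11
-1728 * (4 a)^3 = -1728 * (4*9)^3 mod 13 = 12
j = 12 * 11^(-1) mod 13 = 7

j = 7 (mod 13)


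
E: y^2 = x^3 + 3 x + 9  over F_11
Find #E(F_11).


For each x in F_11, count y with y^2 = x^3 + 3 x + 9 mod 11:
  x = 0: RHS = 9, y in [3, 8]  -> 2 point(s)
  x = 2: RHS = 1, y in [1, 10]  -> 2 point(s)
  x = 3: RHS = 1, y in [1, 10]  -> 2 point(s)
  x = 6: RHS = 1, y in [1, 10]  -> 2 point(s)
  x = 10: RHS = 5, y in [4, 7]  -> 2 point(s)
Affine points: 10. Add the point at infinity: total = 11.

#E(F_11) = 11


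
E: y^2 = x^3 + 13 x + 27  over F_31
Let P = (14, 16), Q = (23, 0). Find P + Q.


P != Q, so use the chord formula.
s = (y2 - y1) / (x2 - x1) = (15) / (9) mod 31 = 12
x3 = s^2 - x1 - x2 mod 31 = 12^2 - 14 - 23 = 14
y3 = s (x1 - x3) - y1 mod 31 = 12 * (14 - 14) - 16 = 15

P + Q = (14, 15)


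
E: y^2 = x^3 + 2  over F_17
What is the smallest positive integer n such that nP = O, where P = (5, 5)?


Compute successive multiples of P until we hit O:
  1P = (5, 5)
  2P = (8, 15)
  3P = (0, 6)
  4P = (10, 13)
  5P = (10, 4)
  6P = (0, 11)
  7P = (8, 2)
  8P = (5, 12)
  ... (continuing to 9P)
  9P = O

ord(P) = 9


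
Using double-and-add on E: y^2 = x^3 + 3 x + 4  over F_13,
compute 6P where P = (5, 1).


k = 6 = 110_2 (binary, LSB first: 011)
Double-and-add from P = (5, 1):
  bit 0 = 0: acc unchanged = O
  bit 1 = 1: acc = O + (3, 12) = (3, 12)
  bit 2 = 1: acc = (3, 12) + (11, 4) = (0, 11)

6P = (0, 11)


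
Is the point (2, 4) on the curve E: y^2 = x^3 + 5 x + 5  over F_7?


Check whether y^2 = x^3 + 5 x + 5 (mod 7) for (x, y) = (2, 4).
LHS: y^2 = 4^2 mod 7 = 2
RHS: x^3 + 5 x + 5 = 2^3 + 5*2 + 5 mod 7 = 2
LHS = RHS

Yes, on the curve


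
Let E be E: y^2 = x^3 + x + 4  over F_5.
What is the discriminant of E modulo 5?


4 a^3 + 27 b^2 = 4*1^3 + 27*4^2 = 4 + 432 = 436
Delta = -16 * (436) = -6976
Delta mod 5 = 4

Delta = 4 (mod 5)


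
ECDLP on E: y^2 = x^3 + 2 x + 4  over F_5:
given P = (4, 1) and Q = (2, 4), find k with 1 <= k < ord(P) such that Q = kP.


Enumerate multiples of P until we hit Q = (2, 4):
  1P = (4, 1)
  2P = (2, 4)
Match found at i = 2.

k = 2


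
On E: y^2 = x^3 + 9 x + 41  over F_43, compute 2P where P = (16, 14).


Doubling: s = (3 x1^2 + a) / (2 y1)
s = (3*16^2 + 9) / (2*14) mod 43 = 17
x3 = s^2 - 2 x1 mod 43 = 17^2 - 2*16 = 42
y3 = s (x1 - x3) - y1 mod 43 = 17 * (16 - 42) - 14 = 17

2P = (42, 17)


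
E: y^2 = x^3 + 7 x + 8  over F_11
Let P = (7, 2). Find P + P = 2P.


Doubling: s = (3 x1^2 + a) / (2 y1)
s = (3*7^2 + 7) / (2*2) mod 11 = 0
x3 = s^2 - 2 x1 mod 11 = 0^2 - 2*7 = 8
y3 = s (x1 - x3) - y1 mod 11 = 0 * (7 - 8) - 2 = 9

2P = (8, 9)


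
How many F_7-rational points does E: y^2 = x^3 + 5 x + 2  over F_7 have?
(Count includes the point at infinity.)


For each x in F_7, count y with y^2 = x^3 + 5 x + 2 mod 7:
  x = 0: RHS = 2, y in [3, 4]  -> 2 point(s)
  x = 1: RHS = 1, y in [1, 6]  -> 2 point(s)
  x = 3: RHS = 2, y in [3, 4]  -> 2 point(s)
  x = 4: RHS = 2, y in [3, 4]  -> 2 point(s)
Affine points: 8. Add the point at infinity: total = 9.

#E(F_7) = 9


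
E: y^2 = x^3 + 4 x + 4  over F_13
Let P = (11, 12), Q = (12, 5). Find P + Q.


P != Q, so use the chord formula.
s = (y2 - y1) / (x2 - x1) = (6) / (1) mod 13 = 6
x3 = s^2 - x1 - x2 mod 13 = 6^2 - 11 - 12 = 0
y3 = s (x1 - x3) - y1 mod 13 = 6 * (11 - 0) - 12 = 2

P + Q = (0, 2)


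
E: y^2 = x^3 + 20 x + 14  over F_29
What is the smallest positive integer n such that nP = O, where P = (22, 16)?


Compute successive multiples of P until we hit O:
  1P = (22, 16)
  2P = (13, 21)
  3P = (14, 15)
  4P = (27, 16)
  5P = (9, 13)
  6P = (2, 2)
  7P = (11, 12)
  8P = (5, 6)
  ... (continuing to 18P)
  18P = O

ord(P) = 18


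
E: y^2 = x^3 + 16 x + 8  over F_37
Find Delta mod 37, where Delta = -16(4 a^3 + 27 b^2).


4 a^3 + 27 b^2 = 4*16^3 + 27*8^2 = 16384 + 1728 = 18112
Delta = -16 * (18112) = -289792
Delta mod 37 = 29

Delta = 29 (mod 37)


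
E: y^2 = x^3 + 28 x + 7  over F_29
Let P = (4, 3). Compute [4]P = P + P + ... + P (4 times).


k = 4 = 100_2 (binary, LSB first: 001)
Double-and-add from P = (4, 3):
  bit 0 = 0: acc unchanged = O
  bit 1 = 0: acc unchanged = O
  bit 2 = 1: acc = O + (23, 0) = (23, 0)

4P = (23, 0)


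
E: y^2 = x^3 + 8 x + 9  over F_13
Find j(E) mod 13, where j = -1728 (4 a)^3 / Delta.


Delta = -16(4 a^3 + 27 b^2) mod 13 = 9
-1728 * (4 a)^3 = -1728 * (4*8)^3 mod 13 = 8
j = 8 * 9^(-1) mod 13 = 11

j = 11 (mod 13)


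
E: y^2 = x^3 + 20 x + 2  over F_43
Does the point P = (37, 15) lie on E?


Check whether y^2 = x^3 + 20 x + 2 (mod 43) for (x, y) = (37, 15).
LHS: y^2 = 15^2 mod 43 = 10
RHS: x^3 + 20 x + 2 = 37^3 + 20*37 + 2 mod 43 = 10
LHS = RHS

Yes, on the curve


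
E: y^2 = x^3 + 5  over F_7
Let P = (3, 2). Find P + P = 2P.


Doubling: s = (3 x1^2 + a) / (2 y1)
s = (3*3^2 + 0) / (2*2) mod 7 = 5
x3 = s^2 - 2 x1 mod 7 = 5^2 - 2*3 = 5
y3 = s (x1 - x3) - y1 mod 7 = 5 * (3 - 5) - 2 = 2

2P = (5, 2)


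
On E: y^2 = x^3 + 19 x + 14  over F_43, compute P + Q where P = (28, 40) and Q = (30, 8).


P != Q, so use the chord formula.
s = (y2 - y1) / (x2 - x1) = (11) / (2) mod 43 = 27
x3 = s^2 - x1 - x2 mod 43 = 27^2 - 28 - 30 = 26
y3 = s (x1 - x3) - y1 mod 43 = 27 * (28 - 26) - 40 = 14

P + Q = (26, 14)


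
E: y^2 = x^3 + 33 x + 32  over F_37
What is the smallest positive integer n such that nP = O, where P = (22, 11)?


Compute successive multiples of P until we hit O:
  1P = (22, 11)
  2P = (26, 15)
  3P = (27, 21)
  4P = (29, 12)
  5P = (20, 21)
  6P = (20, 16)
  7P = (29, 25)
  8P = (27, 16)
  ... (continuing to 11P)
  11P = O

ord(P) = 11


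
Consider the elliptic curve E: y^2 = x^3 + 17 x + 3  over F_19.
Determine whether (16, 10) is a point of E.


Check whether y^2 = x^3 + 17 x + 3 (mod 19) for (x, y) = (16, 10).
LHS: y^2 = 10^2 mod 19 = 5
RHS: x^3 + 17 x + 3 = 16^3 + 17*16 + 3 mod 19 = 1
LHS != RHS

No, not on the curve


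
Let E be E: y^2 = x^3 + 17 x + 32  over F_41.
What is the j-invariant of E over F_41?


Delta = -16(4 a^3 + 27 b^2) mod 41 = 19
-1728 * (4 a)^3 = -1728 * (4*17)^3 mod 41 = 23
j = 23 * 19^(-1) mod 41 = 12

j = 12 (mod 41)


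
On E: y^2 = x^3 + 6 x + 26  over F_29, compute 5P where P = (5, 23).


k = 5 = 101_2 (binary, LSB first: 101)
Double-and-add from P = (5, 23):
  bit 0 = 1: acc = O + (5, 23) = (5, 23)
  bit 1 = 0: acc unchanged = (5, 23)
  bit 2 = 1: acc = (5, 23) + (10, 19) = (10, 10)

5P = (10, 10)


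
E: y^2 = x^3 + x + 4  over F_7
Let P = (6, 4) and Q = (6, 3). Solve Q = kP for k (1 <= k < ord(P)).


Enumerate multiples of P until we hit Q = (6, 3):
  1P = (6, 4)
  2P = (4, 4)
  3P = (4, 3)
  4P = (6, 3)
Match found at i = 4.

k = 4


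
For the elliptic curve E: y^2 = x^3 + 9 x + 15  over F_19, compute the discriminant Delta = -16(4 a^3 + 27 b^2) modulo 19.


4 a^3 + 27 b^2 = 4*9^3 + 27*15^2 = 2916 + 6075 = 8991
Delta = -16 * (8991) = -143856
Delta mod 19 = 12

Delta = 12 (mod 19)


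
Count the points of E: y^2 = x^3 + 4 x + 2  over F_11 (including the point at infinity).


For each x in F_11, count y with y^2 = x^3 + 4 x + 2 mod 11:
  x = 4: RHS = 5, y in [4, 7]  -> 2 point(s)
  x = 5: RHS = 4, y in [2, 9]  -> 2 point(s)
  x = 6: RHS = 0, y in [0]  -> 1 point(s)
Affine points: 5. Add the point at infinity: total = 6.

#E(F_11) = 6


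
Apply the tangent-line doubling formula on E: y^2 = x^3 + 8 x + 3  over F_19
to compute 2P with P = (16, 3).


Doubling: s = (3 x1^2 + a) / (2 y1)
s = (3*16^2 + 8) / (2*3) mod 19 = 9
x3 = s^2 - 2 x1 mod 19 = 9^2 - 2*16 = 11
y3 = s (x1 - x3) - y1 mod 19 = 9 * (16 - 11) - 3 = 4

2P = (11, 4)


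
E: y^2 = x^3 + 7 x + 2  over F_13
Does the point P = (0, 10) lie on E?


Check whether y^2 = x^3 + 7 x + 2 (mod 13) for (x, y) = (0, 10).
LHS: y^2 = 10^2 mod 13 = 9
RHS: x^3 + 7 x + 2 = 0^3 + 7*0 + 2 mod 13 = 2
LHS != RHS

No, not on the curve


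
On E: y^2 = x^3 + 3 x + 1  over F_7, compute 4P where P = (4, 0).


k = 4 = 100_2 (binary, LSB first: 001)
Double-and-add from P = (4, 0):
  bit 0 = 0: acc unchanged = O
  bit 1 = 0: acc unchanged = O
  bit 2 = 1: acc = O + O = O

4P = O


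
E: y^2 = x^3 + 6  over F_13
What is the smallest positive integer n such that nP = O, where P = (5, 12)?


Compute successive multiples of P until we hit O:
  1P = (5, 12)
  2P = (2, 12)
  3P = (6, 1)
  4P = (6, 12)
  5P = (2, 1)
  6P = (5, 1)
  7P = O

ord(P) = 7


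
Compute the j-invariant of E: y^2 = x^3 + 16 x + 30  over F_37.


Delta = -16(4 a^3 + 27 b^2) mod 37 = 34
-1728 * (4 a)^3 = -1728 * (4*16)^3 mod 37 = 26
j = 26 * 34^(-1) mod 37 = 16

j = 16 (mod 37)


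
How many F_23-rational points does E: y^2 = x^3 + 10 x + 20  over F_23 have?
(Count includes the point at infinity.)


For each x in F_23, count y with y^2 = x^3 + 10 x + 20 mod 23:
  x = 1: RHS = 8, y in [10, 13]  -> 2 point(s)
  x = 2: RHS = 2, y in [5, 18]  -> 2 point(s)
  x = 3: RHS = 8, y in [10, 13]  -> 2 point(s)
  x = 4: RHS = 9, y in [3, 20]  -> 2 point(s)
  x = 10: RHS = 16, y in [4, 19]  -> 2 point(s)
  x = 11: RHS = 12, y in [9, 14]  -> 2 point(s)
  x = 13: RHS = 1, y in [1, 22]  -> 2 point(s)
  x = 14: RHS = 6, y in [11, 12]  -> 2 point(s)
  x = 15: RHS = 3, y in [7, 16]  -> 2 point(s)
  x = 18: RHS = 6, y in [11, 12]  -> 2 point(s)
  x = 19: RHS = 8, y in [10, 13]  -> 2 point(s)
  x = 20: RHS = 9, y in [3, 20]  -> 2 point(s)
  x = 22: RHS = 9, y in [3, 20]  -> 2 point(s)
Affine points: 26. Add the point at infinity: total = 27.

#E(F_23) = 27


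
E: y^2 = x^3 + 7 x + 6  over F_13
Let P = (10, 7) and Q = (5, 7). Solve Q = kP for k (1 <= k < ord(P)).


Enumerate multiples of P until we hit Q = (5, 7):
  1P = (10, 7)
  2P = (5, 7)
Match found at i = 2.

k = 2


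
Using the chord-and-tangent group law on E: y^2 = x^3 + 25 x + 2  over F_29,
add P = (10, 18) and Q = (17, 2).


P != Q, so use the chord formula.
s = (y2 - y1) / (x2 - x1) = (13) / (7) mod 29 = 6
x3 = s^2 - x1 - x2 mod 29 = 6^2 - 10 - 17 = 9
y3 = s (x1 - x3) - y1 mod 29 = 6 * (10 - 9) - 18 = 17

P + Q = (9, 17)


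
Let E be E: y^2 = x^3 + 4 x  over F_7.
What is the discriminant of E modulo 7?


4 a^3 + 27 b^2 = 4*4^3 + 27*0^2 = 256 + 0 = 256
Delta = -16 * (256) = -4096
Delta mod 7 = 6

Delta = 6 (mod 7)


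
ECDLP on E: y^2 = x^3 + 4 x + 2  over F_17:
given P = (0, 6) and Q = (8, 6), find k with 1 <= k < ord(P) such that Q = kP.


Enumerate multiples of P until we hit Q = (8, 6):
  1P = (0, 6)
  2P = (2, 16)
  3P = (6, 15)
  4P = (9, 6)
  5P = (8, 11)
  6P = (7, 13)
  7P = (11, 0)
  8P = (7, 4)
  9P = (8, 6)
Match found at i = 9.

k = 9


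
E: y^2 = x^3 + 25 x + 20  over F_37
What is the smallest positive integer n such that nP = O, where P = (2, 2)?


Compute successive multiples of P until we hit O:
  1P = (2, 2)
  2P = (33, 35)
  3P = (23, 21)
  4P = (15, 25)
  5P = (17, 17)
  6P = (19, 18)
  7P = (27, 18)
  8P = (18, 7)
  ... (continuing to 47P)
  47P = O

ord(P) = 47


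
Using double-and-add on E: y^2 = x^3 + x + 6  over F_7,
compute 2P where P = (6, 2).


k = 2 = 10_2 (binary, LSB first: 01)
Double-and-add from P = (6, 2):
  bit 0 = 0: acc unchanged = O
  bit 1 = 1: acc = O + (3, 1) = (3, 1)

2P = (3, 1)


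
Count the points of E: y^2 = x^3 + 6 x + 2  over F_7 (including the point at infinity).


For each x in F_7, count y with y^2 = x^3 + 6 x + 2 mod 7:
  x = 0: RHS = 2, y in [3, 4]  -> 2 point(s)
  x = 1: RHS = 2, y in [3, 4]  -> 2 point(s)
  x = 2: RHS = 1, y in [1, 6]  -> 2 point(s)
  x = 6: RHS = 2, y in [3, 4]  -> 2 point(s)
Affine points: 8. Add the point at infinity: total = 9.

#E(F_7) = 9


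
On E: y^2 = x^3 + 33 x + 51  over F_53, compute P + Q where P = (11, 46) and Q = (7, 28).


P != Q, so use the chord formula.
s = (y2 - y1) / (x2 - x1) = (35) / (49) mod 53 = 31
x3 = s^2 - x1 - x2 mod 53 = 31^2 - 11 - 7 = 42
y3 = s (x1 - x3) - y1 mod 53 = 31 * (11 - 42) - 46 = 0

P + Q = (42, 0)


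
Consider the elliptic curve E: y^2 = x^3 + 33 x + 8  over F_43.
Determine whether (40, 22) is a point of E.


Check whether y^2 = x^3 + 33 x + 8 (mod 43) for (x, y) = (40, 22).
LHS: y^2 = 22^2 mod 43 = 11
RHS: x^3 + 33 x + 8 = 40^3 + 33*40 + 8 mod 43 = 11
LHS = RHS

Yes, on the curve


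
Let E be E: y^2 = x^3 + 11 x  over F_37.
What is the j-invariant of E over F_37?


Delta = -16(4 a^3 + 27 b^2) mod 37 = 27
-1728 * (4 a)^3 = -1728 * (4*11)^3 mod 37 = 36
j = 36 * 27^(-1) mod 37 = 26

j = 26 (mod 37)


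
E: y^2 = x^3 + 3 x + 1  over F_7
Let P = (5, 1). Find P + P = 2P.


Doubling: s = (3 x1^2 + a) / (2 y1)
s = (3*5^2 + 3) / (2*1) mod 7 = 4
x3 = s^2 - 2 x1 mod 7 = 4^2 - 2*5 = 6
y3 = s (x1 - x3) - y1 mod 7 = 4 * (5 - 6) - 1 = 2

2P = (6, 2)


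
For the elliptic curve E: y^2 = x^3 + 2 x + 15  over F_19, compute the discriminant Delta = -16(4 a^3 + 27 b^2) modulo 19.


4 a^3 + 27 b^2 = 4*2^3 + 27*15^2 = 32 + 6075 = 6107
Delta = -16 * (6107) = -97712
Delta mod 19 = 5

Delta = 5 (mod 19)


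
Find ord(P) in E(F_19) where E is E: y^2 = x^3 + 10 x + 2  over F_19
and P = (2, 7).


Compute successive multiples of P until we hit O:
  1P = (2, 7)
  2P = (7, 15)
  3P = (8, 10)
  4P = (14, 6)
  5P = (10, 0)
  6P = (14, 13)
  7P = (8, 9)
  8P = (7, 4)
  ... (continuing to 10P)
  10P = O

ord(P) = 10


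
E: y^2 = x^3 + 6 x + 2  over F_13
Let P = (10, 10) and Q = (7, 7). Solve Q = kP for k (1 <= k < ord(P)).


Enumerate multiples of P until we hit Q = (7, 7):
  1P = (10, 10)
  2P = (7, 6)
  3P = (5, 1)
  4P = (8, 4)
  5P = (4, 8)
  6P = (2, 10)
  7P = (1, 3)
  8P = (1, 10)
  9P = (2, 3)
  10P = (4, 5)
  11P = (8, 9)
  12P = (5, 12)
  13P = (7, 7)
Match found at i = 13.

k = 13


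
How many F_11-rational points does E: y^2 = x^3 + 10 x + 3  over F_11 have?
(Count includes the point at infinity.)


For each x in F_11, count y with y^2 = x^3 + 10 x + 3 mod 11:
  x = 0: RHS = 3, y in [5, 6]  -> 2 point(s)
  x = 1: RHS = 3, y in [5, 6]  -> 2 point(s)
  x = 2: RHS = 9, y in [3, 8]  -> 2 point(s)
  x = 3: RHS = 5, y in [4, 7]  -> 2 point(s)
  x = 6: RHS = 4, y in [2, 9]  -> 2 point(s)
  x = 7: RHS = 9, y in [3, 8]  -> 2 point(s)
  x = 8: RHS = 1, y in [1, 10]  -> 2 point(s)
  x = 10: RHS = 3, y in [5, 6]  -> 2 point(s)
Affine points: 16. Add the point at infinity: total = 17.

#E(F_11) = 17


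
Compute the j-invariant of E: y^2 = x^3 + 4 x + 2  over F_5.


Delta = -16(4 a^3 + 27 b^2) mod 5 = 1
-1728 * (4 a)^3 = -1728 * (4*4)^3 mod 5 = 2
j = 2 * 1^(-1) mod 5 = 2

j = 2 (mod 5)


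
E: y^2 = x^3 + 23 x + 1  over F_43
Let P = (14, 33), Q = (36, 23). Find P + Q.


P != Q, so use the chord formula.
s = (y2 - y1) / (x2 - x1) = (33) / (22) mod 43 = 23
x3 = s^2 - x1 - x2 mod 43 = 23^2 - 14 - 36 = 6
y3 = s (x1 - x3) - y1 mod 43 = 23 * (14 - 6) - 33 = 22

P + Q = (6, 22)


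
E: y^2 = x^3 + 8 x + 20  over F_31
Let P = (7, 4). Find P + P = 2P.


Doubling: s = (3 x1^2 + a) / (2 y1)
s = (3*7^2 + 8) / (2*4) mod 31 = 0
x3 = s^2 - 2 x1 mod 31 = 0^2 - 2*7 = 17
y3 = s (x1 - x3) - y1 mod 31 = 0 * (7 - 17) - 4 = 27

2P = (17, 27)


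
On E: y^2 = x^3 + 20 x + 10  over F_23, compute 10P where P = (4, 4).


k = 10 = 1010_2 (binary, LSB first: 0101)
Double-and-add from P = (4, 4):
  bit 0 = 0: acc unchanged = O
  bit 1 = 1: acc = O + (1, 10) = (1, 10)
  bit 2 = 0: acc unchanged = (1, 10)
  bit 3 = 1: acc = (1, 10) + (13, 11) = (13, 12)

10P = (13, 12)


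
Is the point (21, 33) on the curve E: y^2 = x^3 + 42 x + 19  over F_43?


Check whether y^2 = x^3 + 42 x + 19 (mod 43) for (x, y) = (21, 33).
LHS: y^2 = 33^2 mod 43 = 14
RHS: x^3 + 42 x + 19 = 21^3 + 42*21 + 19 mod 43 = 14
LHS = RHS

Yes, on the curve


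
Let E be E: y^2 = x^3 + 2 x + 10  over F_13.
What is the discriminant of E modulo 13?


4 a^3 + 27 b^2 = 4*2^3 + 27*10^2 = 32 + 2700 = 2732
Delta = -16 * (2732) = -43712
Delta mod 13 = 7

Delta = 7 (mod 13)


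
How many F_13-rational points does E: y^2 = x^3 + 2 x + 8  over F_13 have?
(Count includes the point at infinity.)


For each x in F_13, count y with y^2 = x^3 + 2 x + 8 mod 13:
  x = 5: RHS = 0, y in [0]  -> 1 point(s)
  x = 7: RHS = 1, y in [1, 12]  -> 2 point(s)
  x = 8: RHS = 3, y in [4, 9]  -> 2 point(s)
  x = 9: RHS = 1, y in [1, 12]  -> 2 point(s)
  x = 10: RHS = 1, y in [1, 12]  -> 2 point(s)
  x = 11: RHS = 9, y in [3, 10]  -> 2 point(s)
Affine points: 11. Add the point at infinity: total = 12.

#E(F_13) = 12


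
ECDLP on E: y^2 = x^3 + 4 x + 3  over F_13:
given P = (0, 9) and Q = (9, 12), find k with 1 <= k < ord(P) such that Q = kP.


Enumerate multiples of P until we hit Q = (9, 12):
  1P = (0, 9)
  2P = (10, 9)
  3P = (3, 4)
  4P = (7, 7)
  5P = (9, 1)
  6P = (8, 1)
  7P = (6, 10)
  8P = (11, 0)
  9P = (6, 3)
  10P = (8, 12)
  11P = (9, 12)
Match found at i = 11.

k = 11


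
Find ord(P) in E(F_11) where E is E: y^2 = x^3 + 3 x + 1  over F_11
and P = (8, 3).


Compute successive multiples of P until we hit O:
  1P = (8, 3)
  2P = (9, 3)
  3P = (5, 8)
  4P = (2, 9)
  5P = (2, 2)
  6P = (5, 3)
  7P = (9, 8)
  8P = (8, 8)
  ... (continuing to 9P)
  9P = O

ord(P) = 9


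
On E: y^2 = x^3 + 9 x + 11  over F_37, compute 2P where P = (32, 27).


Doubling: s = (3 x1^2 + a) / (2 y1)
s = (3*32^2 + 9) / (2*27) mod 37 = 18
x3 = s^2 - 2 x1 mod 37 = 18^2 - 2*32 = 1
y3 = s (x1 - x3) - y1 mod 37 = 18 * (32 - 1) - 27 = 13

2P = (1, 13)


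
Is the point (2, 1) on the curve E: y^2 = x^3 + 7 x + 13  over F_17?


Check whether y^2 = x^3 + 7 x + 13 (mod 17) for (x, y) = (2, 1).
LHS: y^2 = 1^2 mod 17 = 1
RHS: x^3 + 7 x + 13 = 2^3 + 7*2 + 13 mod 17 = 1
LHS = RHS

Yes, on the curve


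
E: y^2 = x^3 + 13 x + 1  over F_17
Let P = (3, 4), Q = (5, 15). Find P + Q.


P != Q, so use the chord formula.
s = (y2 - y1) / (x2 - x1) = (11) / (2) mod 17 = 14
x3 = s^2 - x1 - x2 mod 17 = 14^2 - 3 - 5 = 1
y3 = s (x1 - x3) - y1 mod 17 = 14 * (3 - 1) - 4 = 7

P + Q = (1, 7)


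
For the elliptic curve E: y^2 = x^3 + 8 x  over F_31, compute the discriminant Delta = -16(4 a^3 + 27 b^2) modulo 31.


4 a^3 + 27 b^2 = 4*8^3 + 27*0^2 = 2048 + 0 = 2048
Delta = -16 * (2048) = -32768
Delta mod 31 = 30

Delta = 30 (mod 31)


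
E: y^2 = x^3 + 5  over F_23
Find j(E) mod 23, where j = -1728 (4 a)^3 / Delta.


Delta = -16(4 a^3 + 27 b^2) mod 23 = 10
-1728 * (4 a)^3 = -1728 * (4*0)^3 mod 23 = 0
j = 0 * 10^(-1) mod 23 = 0

j = 0 (mod 23)


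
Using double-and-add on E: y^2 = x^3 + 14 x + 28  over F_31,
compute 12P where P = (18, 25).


k = 12 = 1100_2 (binary, LSB first: 0011)
Double-and-add from P = (18, 25):
  bit 0 = 0: acc unchanged = O
  bit 1 = 0: acc unchanged = O
  bit 2 = 1: acc = O + (8, 30) = (8, 30)
  bit 3 = 1: acc = (8, 30) + (22, 17) = (21, 2)

12P = (21, 2)


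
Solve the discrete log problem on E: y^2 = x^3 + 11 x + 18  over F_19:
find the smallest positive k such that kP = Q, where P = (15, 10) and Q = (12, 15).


Enumerate multiples of P until we hit Q = (12, 15):
  1P = (15, 10)
  2P = (12, 15)
Match found at i = 2.

k = 2


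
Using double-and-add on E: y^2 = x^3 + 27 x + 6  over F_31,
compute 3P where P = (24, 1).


k = 3 = 11_2 (binary, LSB first: 11)
Double-and-add from P = (24, 1):
  bit 0 = 1: acc = O + (24, 1) = (24, 1)
  bit 1 = 1: acc = (24, 1) + (19, 0) = (24, 30)

3P = (24, 30)


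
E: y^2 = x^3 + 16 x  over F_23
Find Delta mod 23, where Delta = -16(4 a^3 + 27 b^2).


4 a^3 + 27 b^2 = 4*16^3 + 27*0^2 = 16384 + 0 = 16384
Delta = -16 * (16384) = -262144
Delta mod 23 = 10

Delta = 10 (mod 23)


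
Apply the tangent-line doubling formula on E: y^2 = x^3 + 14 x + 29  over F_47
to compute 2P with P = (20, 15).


Doubling: s = (3 x1^2 + a) / (2 y1)
s = (3*20^2 + 14) / (2*15) mod 47 = 6
x3 = s^2 - 2 x1 mod 47 = 6^2 - 2*20 = 43
y3 = s (x1 - x3) - y1 mod 47 = 6 * (20 - 43) - 15 = 35

2P = (43, 35)


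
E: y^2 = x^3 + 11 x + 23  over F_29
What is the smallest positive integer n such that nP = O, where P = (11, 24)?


Compute successive multiples of P until we hit O:
  1P = (11, 24)
  2P = (1, 8)
  3P = (1, 21)
  4P = (11, 5)
  5P = O

ord(P) = 5


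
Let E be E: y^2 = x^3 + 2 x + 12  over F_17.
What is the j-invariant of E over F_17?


Delta = -16(4 a^3 + 27 b^2) mod 17 = 10
-1728 * (4 a)^3 = -1728 * (4*2)^3 mod 17 = 12
j = 12 * 10^(-1) mod 17 = 8

j = 8 (mod 17)


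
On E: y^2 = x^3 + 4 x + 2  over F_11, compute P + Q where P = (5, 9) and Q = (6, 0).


P != Q, so use the chord formula.
s = (y2 - y1) / (x2 - x1) = (2) / (1) mod 11 = 2
x3 = s^2 - x1 - x2 mod 11 = 2^2 - 5 - 6 = 4
y3 = s (x1 - x3) - y1 mod 11 = 2 * (5 - 4) - 9 = 4

P + Q = (4, 4)


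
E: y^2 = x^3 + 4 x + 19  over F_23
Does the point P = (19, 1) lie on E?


Check whether y^2 = x^3 + 4 x + 19 (mod 23) for (x, y) = (19, 1).
LHS: y^2 = 1^2 mod 23 = 1
RHS: x^3 + 4 x + 19 = 19^3 + 4*19 + 19 mod 23 = 8
LHS != RHS

No, not on the curve


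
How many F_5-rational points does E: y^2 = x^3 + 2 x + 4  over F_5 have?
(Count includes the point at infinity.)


For each x in F_5, count y with y^2 = x^3 + 2 x + 4 mod 5:
  x = 0: RHS = 4, y in [2, 3]  -> 2 point(s)
  x = 2: RHS = 1, y in [1, 4]  -> 2 point(s)
  x = 4: RHS = 1, y in [1, 4]  -> 2 point(s)
Affine points: 6. Add the point at infinity: total = 7.

#E(F_5) = 7


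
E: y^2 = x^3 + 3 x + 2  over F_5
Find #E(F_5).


For each x in F_5, count y with y^2 = x^3 + 3 x + 2 mod 5:
  x = 1: RHS = 1, y in [1, 4]  -> 2 point(s)
  x = 2: RHS = 1, y in [1, 4]  -> 2 point(s)
Affine points: 4. Add the point at infinity: total = 5.

#E(F_5) = 5


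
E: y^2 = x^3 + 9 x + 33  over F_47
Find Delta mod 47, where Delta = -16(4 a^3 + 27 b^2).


4 a^3 + 27 b^2 = 4*9^3 + 27*33^2 = 2916 + 29403 = 32319
Delta = -16 * (32319) = -517104
Delta mod 47 = 37

Delta = 37 (mod 47)


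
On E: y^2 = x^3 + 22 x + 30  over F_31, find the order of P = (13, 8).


Compute successive multiples of P until we hit O:
  1P = (13, 8)
  2P = (21, 22)
  3P = (2, 19)
  4P = (17, 27)
  5P = (10, 14)
  6P = (12, 21)
  7P = (20, 21)
  8P = (16, 13)
  ... (continuing to 28P)
  28P = O

ord(P) = 28


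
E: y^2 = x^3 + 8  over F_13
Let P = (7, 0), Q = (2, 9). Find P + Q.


P != Q, so use the chord formula.
s = (y2 - y1) / (x2 - x1) = (9) / (8) mod 13 = 6
x3 = s^2 - x1 - x2 mod 13 = 6^2 - 7 - 2 = 1
y3 = s (x1 - x3) - y1 mod 13 = 6 * (7 - 1) - 0 = 10

P + Q = (1, 10)


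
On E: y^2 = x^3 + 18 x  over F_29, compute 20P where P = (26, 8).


k = 20 = 10100_2 (binary, LSB first: 00101)
Double-and-add from P = (26, 8):
  bit 0 = 0: acc unchanged = O
  bit 1 = 0: acc unchanged = O
  bit 2 = 1: acc = O + (6, 11) = (6, 11)
  bit 3 = 0: acc unchanged = (6, 11)
  bit 4 = 1: acc = (6, 11) + (23, 16) = (4, 22)

20P = (4, 22)


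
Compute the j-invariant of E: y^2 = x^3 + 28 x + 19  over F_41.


Delta = -16(4 a^3 + 27 b^2) mod 41 = 31
-1728 * (4 a)^3 = -1728 * (4*28)^3 mod 41 = 32
j = 32 * 31^(-1) mod 41 = 5

j = 5 (mod 41)


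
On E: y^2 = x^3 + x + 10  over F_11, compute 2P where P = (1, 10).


Doubling: s = (3 x1^2 + a) / (2 y1)
s = (3*1^2 + 1) / (2*10) mod 11 = 9
x3 = s^2 - 2 x1 mod 11 = 9^2 - 2*1 = 2
y3 = s (x1 - x3) - y1 mod 11 = 9 * (1 - 2) - 10 = 3

2P = (2, 3)


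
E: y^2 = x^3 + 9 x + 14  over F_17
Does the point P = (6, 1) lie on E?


Check whether y^2 = x^3 + 9 x + 14 (mod 17) for (x, y) = (6, 1).
LHS: y^2 = 1^2 mod 17 = 1
RHS: x^3 + 9 x + 14 = 6^3 + 9*6 + 14 mod 17 = 12
LHS != RHS

No, not on the curve


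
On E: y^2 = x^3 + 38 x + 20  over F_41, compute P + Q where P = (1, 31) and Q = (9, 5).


P != Q, so use the chord formula.
s = (y2 - y1) / (x2 - x1) = (15) / (8) mod 41 = 7
x3 = s^2 - x1 - x2 mod 41 = 7^2 - 1 - 9 = 39
y3 = s (x1 - x3) - y1 mod 41 = 7 * (1 - 39) - 31 = 31

P + Q = (39, 31)


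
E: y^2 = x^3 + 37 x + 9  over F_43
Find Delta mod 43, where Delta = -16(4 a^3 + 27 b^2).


4 a^3 + 27 b^2 = 4*37^3 + 27*9^2 = 202612 + 2187 = 204799
Delta = -16 * (204799) = -3276784
Delta mod 43 = 31

Delta = 31 (mod 43)


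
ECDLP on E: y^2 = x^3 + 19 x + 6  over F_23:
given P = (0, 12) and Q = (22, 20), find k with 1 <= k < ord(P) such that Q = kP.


Enumerate multiples of P until we hit Q = (22, 20):
  1P = (0, 12)
  2P = (16, 6)
  3P = (19, 21)
  4P = (22, 3)
  5P = (13, 9)
  6P = (14, 16)
  7P = (18, 19)
  8P = (18, 4)
  9P = (14, 7)
  10P = (13, 14)
  11P = (22, 20)
Match found at i = 11.

k = 11


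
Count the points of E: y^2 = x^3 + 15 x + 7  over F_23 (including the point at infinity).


For each x in F_23, count y with y^2 = x^3 + 15 x + 7 mod 23:
  x = 1: RHS = 0, y in [0]  -> 1 point(s)
  x = 4: RHS = 16, y in [4, 19]  -> 2 point(s)
  x = 5: RHS = 0, y in [0]  -> 1 point(s)
  x = 7: RHS = 18, y in [8, 15]  -> 2 point(s)
  x = 8: RHS = 18, y in [8, 15]  -> 2 point(s)
  x = 11: RHS = 8, y in [10, 13]  -> 2 point(s)
  x = 12: RHS = 6, y in [11, 12]  -> 2 point(s)
  x = 17: RHS = 0, y in [0]  -> 1 point(s)
  x = 20: RHS = 4, y in [2, 21]  -> 2 point(s)
Affine points: 15. Add the point at infinity: total = 16.

#E(F_23) = 16


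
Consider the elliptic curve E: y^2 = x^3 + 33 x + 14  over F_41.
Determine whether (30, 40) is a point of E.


Check whether y^2 = x^3 + 33 x + 14 (mod 41) for (x, y) = (30, 40).
LHS: y^2 = 40^2 mod 41 = 1
RHS: x^3 + 33 x + 14 = 30^3 + 33*30 + 14 mod 41 = 1
LHS = RHS

Yes, on the curve


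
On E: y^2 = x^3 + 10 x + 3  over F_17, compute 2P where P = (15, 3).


Doubling: s = (3 x1^2 + a) / (2 y1)
s = (3*15^2 + 10) / (2*3) mod 17 = 15
x3 = s^2 - 2 x1 mod 17 = 15^2 - 2*15 = 8
y3 = s (x1 - x3) - y1 mod 17 = 15 * (15 - 8) - 3 = 0

2P = (8, 0)


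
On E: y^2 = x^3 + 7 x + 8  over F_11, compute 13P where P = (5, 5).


k = 13 = 1101_2 (binary, LSB first: 1011)
Double-and-add from P = (5, 5):
  bit 0 = 1: acc = O + (5, 5) = (5, 5)
  bit 1 = 0: acc unchanged = (5, 5)
  bit 2 = 1: acc = (5, 5) + (3, 10) = (1, 7)
  bit 3 = 1: acc = (1, 7) + (8, 9) = (5, 6)

13P = (5, 6)


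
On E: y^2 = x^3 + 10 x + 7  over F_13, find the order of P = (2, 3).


Compute successive multiples of P until we hit O:
  1P = (2, 3)
  2P = (8, 1)
  3P = (6, 7)
  4P = (6, 6)
  5P = (8, 12)
  6P = (2, 10)
  7P = O

ord(P) = 7


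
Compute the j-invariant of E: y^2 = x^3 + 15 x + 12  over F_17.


Delta = -16(4 a^3 + 27 b^2) mod 17 = 14
-1728 * (4 a)^3 = -1728 * (4*15)^3 mod 17 = 5
j = 5 * 14^(-1) mod 17 = 4

j = 4 (mod 17)


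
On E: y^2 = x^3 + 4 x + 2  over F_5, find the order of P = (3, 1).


Compute successive multiples of P until we hit O:
  1P = (3, 1)
  2P = (3, 4)
  3P = O

ord(P) = 3


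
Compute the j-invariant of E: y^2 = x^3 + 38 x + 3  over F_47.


Delta = -16(4 a^3 + 27 b^2) mod 47 = 45
-1728 * (4 a)^3 = -1728 * (4*38)^3 mod 47 = 24
j = 24 * 45^(-1) mod 47 = 35

j = 35 (mod 47)


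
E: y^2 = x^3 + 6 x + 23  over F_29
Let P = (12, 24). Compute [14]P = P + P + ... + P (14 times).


k = 14 = 1110_2 (binary, LSB first: 0111)
Double-and-add from P = (12, 24):
  bit 0 = 0: acc unchanged = O
  bit 1 = 1: acc = O + (28, 4) = (28, 4)
  bit 2 = 1: acc = (28, 4) + (1, 1) = (24, 19)
  bit 3 = 1: acc = (24, 19) + (11, 12) = (19, 6)

14P = (19, 6)


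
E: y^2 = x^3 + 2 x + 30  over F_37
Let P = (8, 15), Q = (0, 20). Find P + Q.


P != Q, so use the chord formula.
s = (y2 - y1) / (x2 - x1) = (5) / (29) mod 37 = 4
x3 = s^2 - x1 - x2 mod 37 = 4^2 - 8 - 0 = 8
y3 = s (x1 - x3) - y1 mod 37 = 4 * (8 - 8) - 15 = 22

P + Q = (8, 22)


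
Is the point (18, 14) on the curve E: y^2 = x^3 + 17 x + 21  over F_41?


Check whether y^2 = x^3 + 17 x + 21 (mod 41) for (x, y) = (18, 14).
LHS: y^2 = 14^2 mod 41 = 32
RHS: x^3 + 17 x + 21 = 18^3 + 17*18 + 21 mod 41 = 9
LHS != RHS

No, not on the curve


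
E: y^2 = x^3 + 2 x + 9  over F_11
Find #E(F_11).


For each x in F_11, count y with y^2 = x^3 + 2 x + 9 mod 11:
  x = 0: RHS = 9, y in [3, 8]  -> 2 point(s)
  x = 1: RHS = 1, y in [1, 10]  -> 2 point(s)
  x = 3: RHS = 9, y in [3, 8]  -> 2 point(s)
  x = 4: RHS = 4, y in [2, 9]  -> 2 point(s)
  x = 5: RHS = 1, y in [1, 10]  -> 2 point(s)
  x = 7: RHS = 3, y in [5, 6]  -> 2 point(s)
  x = 8: RHS = 9, y in [3, 8]  -> 2 point(s)
Affine points: 14. Add the point at infinity: total = 15.

#E(F_11) = 15


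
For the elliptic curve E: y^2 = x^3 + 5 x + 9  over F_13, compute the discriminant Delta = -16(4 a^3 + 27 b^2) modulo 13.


4 a^3 + 27 b^2 = 4*5^3 + 27*9^2 = 500 + 2187 = 2687
Delta = -16 * (2687) = -42992
Delta mod 13 = 12

Delta = 12 (mod 13)


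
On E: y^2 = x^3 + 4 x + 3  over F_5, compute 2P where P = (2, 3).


Doubling: s = (3 x1^2 + a) / (2 y1)
s = (3*2^2 + 4) / (2*3) mod 5 = 1
x3 = s^2 - 2 x1 mod 5 = 1^2 - 2*2 = 2
y3 = s (x1 - x3) - y1 mod 5 = 1 * (2 - 2) - 3 = 2

2P = (2, 2)


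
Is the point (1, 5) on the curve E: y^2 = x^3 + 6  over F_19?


Check whether y^2 = x^3 + 0 x + 6 (mod 19) for (x, y) = (1, 5).
LHS: y^2 = 5^2 mod 19 = 6
RHS: x^3 + 0 x + 6 = 1^3 + 0*1 + 6 mod 19 = 7
LHS != RHS

No, not on the curve


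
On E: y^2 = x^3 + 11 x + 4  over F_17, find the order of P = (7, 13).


Compute successive multiples of P until we hit O:
  1P = (7, 13)
  2P = (1, 13)
  3P = (9, 4)
  4P = (0, 15)
  5P = (8, 14)
  6P = (3, 8)
  7P = (16, 14)
  8P = (15, 5)
  ... (continuing to 22P)
  22P = O

ord(P) = 22


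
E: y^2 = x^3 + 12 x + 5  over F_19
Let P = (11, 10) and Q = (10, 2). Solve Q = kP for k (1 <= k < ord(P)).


Enumerate multiples of P until we hit Q = (10, 2):
  1P = (11, 10)
  2P = (3, 7)
  3P = (9, 5)
  4P = (10, 2)
Match found at i = 4.

k = 4


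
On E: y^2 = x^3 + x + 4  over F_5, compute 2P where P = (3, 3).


Doubling: s = (3 x1^2 + a) / (2 y1)
s = (3*3^2 + 1) / (2*3) mod 5 = 3
x3 = s^2 - 2 x1 mod 5 = 3^2 - 2*3 = 3
y3 = s (x1 - x3) - y1 mod 5 = 3 * (3 - 3) - 3 = 2

2P = (3, 2)


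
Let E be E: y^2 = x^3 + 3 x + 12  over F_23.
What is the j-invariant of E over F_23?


Delta = -16(4 a^3 + 27 b^2) mod 23 = 4
-1728 * (4 a)^3 = -1728 * (4*3)^3 mod 23 = 14
j = 14 * 4^(-1) mod 23 = 15

j = 15 (mod 23)


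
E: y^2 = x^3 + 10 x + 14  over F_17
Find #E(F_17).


For each x in F_17, count y with y^2 = x^3 + 10 x + 14 mod 17:
  x = 1: RHS = 8, y in [5, 12]  -> 2 point(s)
  x = 2: RHS = 8, y in [5, 12]  -> 2 point(s)
  x = 4: RHS = 16, y in [4, 13]  -> 2 point(s)
  x = 5: RHS = 2, y in [6, 11]  -> 2 point(s)
  x = 6: RHS = 1, y in [1, 16]  -> 2 point(s)
  x = 7: RHS = 2, y in [6, 11]  -> 2 point(s)
  x = 9: RHS = 0, y in [0]  -> 1 point(s)
  x = 10: RHS = 9, y in [3, 14]  -> 2 point(s)
  x = 12: RHS = 9, y in [3, 14]  -> 2 point(s)
  x = 14: RHS = 8, y in [5, 12]  -> 2 point(s)
Affine points: 19. Add the point at infinity: total = 20.

#E(F_17) = 20


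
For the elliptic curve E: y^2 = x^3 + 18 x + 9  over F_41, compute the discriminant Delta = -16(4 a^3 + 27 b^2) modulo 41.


4 a^3 + 27 b^2 = 4*18^3 + 27*9^2 = 23328 + 2187 = 25515
Delta = -16 * (25515) = -408240
Delta mod 41 = 38

Delta = 38 (mod 41)


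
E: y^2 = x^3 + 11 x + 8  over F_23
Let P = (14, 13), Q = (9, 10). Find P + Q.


P != Q, so use the chord formula.
s = (y2 - y1) / (x2 - x1) = (20) / (18) mod 23 = 19
x3 = s^2 - x1 - x2 mod 23 = 19^2 - 14 - 9 = 16
y3 = s (x1 - x3) - y1 mod 23 = 19 * (14 - 16) - 13 = 18

P + Q = (16, 18)


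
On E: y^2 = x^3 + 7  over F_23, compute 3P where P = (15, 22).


k = 3 = 11_2 (binary, LSB first: 11)
Double-and-add from P = (15, 22):
  bit 0 = 1: acc = O + (15, 22) = (15, 22)
  bit 1 = 1: acc = (15, 22) + (9, 0) = (15, 1)

3P = (15, 1)


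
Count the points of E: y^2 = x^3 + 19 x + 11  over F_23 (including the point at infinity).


For each x in F_23, count y with y^2 = x^3 + 19 x + 11 mod 23:
  x = 1: RHS = 8, y in [10, 13]  -> 2 point(s)
  x = 3: RHS = 3, y in [7, 16]  -> 2 point(s)
  x = 4: RHS = 13, y in [6, 17]  -> 2 point(s)
  x = 5: RHS = 1, y in [1, 22]  -> 2 point(s)
  x = 7: RHS = 4, y in [2, 21]  -> 2 point(s)
  x = 8: RHS = 8, y in [10, 13]  -> 2 point(s)
  x = 12: RHS = 12, y in [9, 14]  -> 2 point(s)
  x = 14: RHS = 8, y in [10, 13]  -> 2 point(s)
  x = 16: RHS = 18, y in [8, 15]  -> 2 point(s)
  x = 17: RHS = 3, y in [7, 16]  -> 2 point(s)
  x = 19: RHS = 9, y in [3, 20]  -> 2 point(s)
Affine points: 22. Add the point at infinity: total = 23.

#E(F_23) = 23


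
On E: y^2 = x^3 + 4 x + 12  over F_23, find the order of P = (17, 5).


Compute successive multiples of P until we hit O:
  1P = (17, 5)
  2P = (16, 20)
  3P = (8, 21)
  4P = (4, 0)
  5P = (8, 2)
  6P = (16, 3)
  7P = (17, 18)
  8P = O

ord(P) = 8


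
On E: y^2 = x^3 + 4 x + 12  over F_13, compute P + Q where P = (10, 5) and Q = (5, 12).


P != Q, so use the chord formula.
s = (y2 - y1) / (x2 - x1) = (7) / (8) mod 13 = 9
x3 = s^2 - x1 - x2 mod 13 = 9^2 - 10 - 5 = 1
y3 = s (x1 - x3) - y1 mod 13 = 9 * (10 - 1) - 5 = 11

P + Q = (1, 11)


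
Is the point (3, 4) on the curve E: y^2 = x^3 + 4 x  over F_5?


Check whether y^2 = x^3 + 4 x + 0 (mod 5) for (x, y) = (3, 4).
LHS: y^2 = 4^2 mod 5 = 1
RHS: x^3 + 4 x + 0 = 3^3 + 4*3 + 0 mod 5 = 4
LHS != RHS

No, not on the curve


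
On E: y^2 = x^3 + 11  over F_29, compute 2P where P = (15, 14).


Doubling: s = (3 x1^2 + a) / (2 y1)
s = (3*15^2 + 0) / (2*14) mod 29 = 21
x3 = s^2 - 2 x1 mod 29 = 21^2 - 2*15 = 5
y3 = s (x1 - x3) - y1 mod 29 = 21 * (15 - 5) - 14 = 22

2P = (5, 22)


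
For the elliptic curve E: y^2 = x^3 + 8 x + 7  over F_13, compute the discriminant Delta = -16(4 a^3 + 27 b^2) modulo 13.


4 a^3 + 27 b^2 = 4*8^3 + 27*7^2 = 2048 + 1323 = 3371
Delta = -16 * (3371) = -53936
Delta mod 13 = 1

Delta = 1 (mod 13)


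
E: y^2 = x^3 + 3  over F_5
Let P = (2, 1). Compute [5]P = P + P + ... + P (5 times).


k = 5 = 101_2 (binary, LSB first: 101)
Double-and-add from P = (2, 1):
  bit 0 = 1: acc = O + (2, 1) = (2, 1)
  bit 1 = 0: acc unchanged = (2, 1)
  bit 2 = 1: acc = (2, 1) + (2, 1) = (2, 4)

5P = (2, 4)


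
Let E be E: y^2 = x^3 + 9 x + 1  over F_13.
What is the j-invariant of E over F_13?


Delta = -16(4 a^3 + 27 b^2) mod 13 = 11
-1728 * (4 a)^3 = -1728 * (4*9)^3 mod 13 = 12
j = 12 * 11^(-1) mod 13 = 7

j = 7 (mod 13)


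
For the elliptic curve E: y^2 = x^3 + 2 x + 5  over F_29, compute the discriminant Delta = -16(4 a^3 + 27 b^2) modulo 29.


4 a^3 + 27 b^2 = 4*2^3 + 27*5^2 = 32 + 675 = 707
Delta = -16 * (707) = -11312
Delta mod 29 = 27

Delta = 27 (mod 29)


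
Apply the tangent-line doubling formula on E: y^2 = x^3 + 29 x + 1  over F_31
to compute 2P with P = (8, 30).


Doubling: s = (3 x1^2 + a) / (2 y1)
s = (3*8^2 + 29) / (2*30) mod 31 = 29
x3 = s^2 - 2 x1 mod 31 = 29^2 - 2*8 = 19
y3 = s (x1 - x3) - y1 mod 31 = 29 * (8 - 19) - 30 = 23

2P = (19, 23)


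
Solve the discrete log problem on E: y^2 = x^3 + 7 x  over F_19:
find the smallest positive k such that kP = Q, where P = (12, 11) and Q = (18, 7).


Enumerate multiples of P until we hit Q = (18, 7):
  1P = (12, 11)
  2P = (6, 12)
  3P = (10, 14)
  4P = (4, 15)
  5P = (8, 6)
  6P = (16, 3)
  7P = (14, 12)
  8P = (17, 15)
  9P = (18, 7)
Match found at i = 9.

k = 9


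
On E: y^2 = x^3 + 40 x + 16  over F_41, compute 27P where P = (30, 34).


k = 27 = 11011_2 (binary, LSB first: 11011)
Double-and-add from P = (30, 34):
  bit 0 = 1: acc = O + (30, 34) = (30, 34)
  bit 1 = 1: acc = (30, 34) + (12, 16) = (0, 37)
  bit 2 = 0: acc unchanged = (0, 37)
  bit 3 = 1: acc = (0, 37) + (24, 9) = (40, 37)
  bit 4 = 1: acc = (40, 37) + (38, 19) = (3, 9)

27P = (3, 9)


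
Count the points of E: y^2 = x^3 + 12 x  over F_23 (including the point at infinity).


For each x in F_23, count y with y^2 = x^3 + 12 x + 0 mod 23:
  x = 0: RHS = 0, y in [0]  -> 1 point(s)
  x = 1: RHS = 13, y in [6, 17]  -> 2 point(s)
  x = 2: RHS = 9, y in [3, 20]  -> 2 point(s)
  x = 5: RHS = 1, y in [1, 22]  -> 2 point(s)
  x = 6: RHS = 12, y in [9, 14]  -> 2 point(s)
  x = 7: RHS = 13, y in [6, 17]  -> 2 point(s)
  x = 9: RHS = 9, y in [3, 20]  -> 2 point(s)
  x = 10: RHS = 16, y in [4, 19]  -> 2 point(s)
  x = 12: RHS = 9, y in [3, 20]  -> 2 point(s)
  x = 15: RHS = 13, y in [6, 17]  -> 2 point(s)
  x = 19: RHS = 3, y in [7, 16]  -> 2 point(s)
  x = 20: RHS = 6, y in [11, 12]  -> 2 point(s)
Affine points: 23. Add the point at infinity: total = 24.

#E(F_23) = 24


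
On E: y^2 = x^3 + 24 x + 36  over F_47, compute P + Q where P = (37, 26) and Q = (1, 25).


P != Q, so use the chord formula.
s = (y2 - y1) / (x2 - x1) = (46) / (11) mod 47 = 17
x3 = s^2 - x1 - x2 mod 47 = 17^2 - 37 - 1 = 16
y3 = s (x1 - x3) - y1 mod 47 = 17 * (37 - 16) - 26 = 2

P + Q = (16, 2)


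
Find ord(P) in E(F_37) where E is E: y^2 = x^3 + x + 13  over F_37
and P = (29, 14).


Compute successive multiples of P until we hit O:
  1P = (29, 14)
  2P = (4, 9)
  3P = (7, 20)
  4P = (13, 22)
  5P = (23, 20)
  6P = (23, 17)
  7P = (13, 15)
  8P = (7, 17)
  ... (continuing to 11P)
  11P = O

ord(P) = 11


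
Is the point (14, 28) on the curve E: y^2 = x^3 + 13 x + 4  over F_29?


Check whether y^2 = x^3 + 13 x + 4 (mod 29) for (x, y) = (14, 28).
LHS: y^2 = 28^2 mod 29 = 1
RHS: x^3 + 13 x + 4 = 14^3 + 13*14 + 4 mod 29 = 1
LHS = RHS

Yes, on the curve


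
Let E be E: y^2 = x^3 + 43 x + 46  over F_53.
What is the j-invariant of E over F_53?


Delta = -16(4 a^3 + 27 b^2) mod 53 = 8
-1728 * (4 a)^3 = -1728 * (4*43)^3 mod 53 = 27
j = 27 * 8^(-1) mod 53 = 10

j = 10 (mod 53)


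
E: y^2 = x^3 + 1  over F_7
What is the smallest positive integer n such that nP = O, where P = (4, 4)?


Compute successive multiples of P until we hit O:
  1P = (4, 4)
  2P = (0, 6)
  3P = (5, 0)
  4P = (0, 1)
  5P = (4, 3)
  6P = O

ord(P) = 6


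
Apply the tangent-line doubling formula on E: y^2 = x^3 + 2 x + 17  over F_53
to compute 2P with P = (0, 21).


Doubling: s = (3 x1^2 + a) / (2 y1)
s = (3*0^2 + 2) / (2*21) mod 53 = 48
x3 = s^2 - 2 x1 mod 53 = 48^2 - 2*0 = 25
y3 = s (x1 - x3) - y1 mod 53 = 48 * (0 - 25) - 21 = 51

2P = (25, 51)


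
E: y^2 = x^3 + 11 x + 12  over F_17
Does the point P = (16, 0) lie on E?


Check whether y^2 = x^3 + 11 x + 12 (mod 17) for (x, y) = (16, 0).
LHS: y^2 = 0^2 mod 17 = 0
RHS: x^3 + 11 x + 12 = 16^3 + 11*16 + 12 mod 17 = 0
LHS = RHS

Yes, on the curve


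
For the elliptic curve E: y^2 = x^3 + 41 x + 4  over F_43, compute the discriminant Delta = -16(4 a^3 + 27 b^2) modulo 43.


4 a^3 + 27 b^2 = 4*41^3 + 27*4^2 = 275684 + 432 = 276116
Delta = -16 * (276116) = -4417856
Delta mod 43 = 7

Delta = 7 (mod 43)


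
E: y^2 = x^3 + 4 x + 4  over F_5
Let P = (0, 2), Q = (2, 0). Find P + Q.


P != Q, so use the chord formula.
s = (y2 - y1) / (x2 - x1) = (3) / (2) mod 5 = 4
x3 = s^2 - x1 - x2 mod 5 = 4^2 - 0 - 2 = 4
y3 = s (x1 - x3) - y1 mod 5 = 4 * (0 - 4) - 2 = 2

P + Q = (4, 2)


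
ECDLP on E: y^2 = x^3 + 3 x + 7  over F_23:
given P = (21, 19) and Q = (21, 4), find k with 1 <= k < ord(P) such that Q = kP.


Enumerate multiples of P until we hit Q = (21, 4):
  1P = (21, 19)
  2P = (5, 20)
  3P = (5, 3)
  4P = (21, 4)
Match found at i = 4.

k = 4


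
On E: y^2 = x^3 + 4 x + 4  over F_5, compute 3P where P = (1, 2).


k = 3 = 11_2 (binary, LSB first: 11)
Double-and-add from P = (1, 2):
  bit 0 = 1: acc = O + (1, 2) = (1, 2)
  bit 1 = 1: acc = (1, 2) + (2, 0) = (1, 3)

3P = (1, 3)


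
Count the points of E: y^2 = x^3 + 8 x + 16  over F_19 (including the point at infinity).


For each x in F_19, count y with y^2 = x^3 + 8 x + 16 mod 19:
  x = 0: RHS = 16, y in [4, 15]  -> 2 point(s)
  x = 1: RHS = 6, y in [5, 14]  -> 2 point(s)
  x = 4: RHS = 17, y in [6, 13]  -> 2 point(s)
  x = 7: RHS = 16, y in [4, 15]  -> 2 point(s)
  x = 9: RHS = 0, y in [0]  -> 1 point(s)
  x = 12: RHS = 16, y in [4, 15]  -> 2 point(s)
  x = 17: RHS = 11, y in [7, 12]  -> 2 point(s)
  x = 18: RHS = 7, y in [8, 11]  -> 2 point(s)
Affine points: 15. Add the point at infinity: total = 16.

#E(F_19) = 16


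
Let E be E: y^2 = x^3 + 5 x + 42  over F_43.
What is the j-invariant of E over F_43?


Delta = -16(4 a^3 + 27 b^2) mod 43 = 39
-1728 * (4 a)^3 = -1728 * (4*5)^3 mod 43 = 27
j = 27 * 39^(-1) mod 43 = 4

j = 4 (mod 43)
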